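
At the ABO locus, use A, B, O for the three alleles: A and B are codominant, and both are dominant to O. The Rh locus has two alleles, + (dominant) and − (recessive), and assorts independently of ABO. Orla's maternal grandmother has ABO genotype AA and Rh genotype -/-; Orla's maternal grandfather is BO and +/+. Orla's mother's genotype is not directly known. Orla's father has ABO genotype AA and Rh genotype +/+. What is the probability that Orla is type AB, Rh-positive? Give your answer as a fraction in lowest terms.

Orla's mother's ABO genotype from AA × BO: 1/2 AB, 1/2 AO.
Crossing each possibility with the father AA and summing P(type AB): 1/2·1/2 + 1/2·0 = 1/4.
Similarly for Rh via the mother's Rh distribution: P(Rh+) = 1.
Independent loci: 1/4 × 1 = 1/4.

1/4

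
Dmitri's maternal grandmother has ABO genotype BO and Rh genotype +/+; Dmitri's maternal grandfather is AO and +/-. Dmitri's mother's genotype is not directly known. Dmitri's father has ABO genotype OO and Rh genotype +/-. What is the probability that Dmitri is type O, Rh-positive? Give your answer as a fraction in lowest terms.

Dmitri's mother's ABO genotype from BO × AO: 1/4 AB, 1/4 AO, 1/4 BO, 1/4 OO.
Crossing each possibility with the father OO and summing P(type O): 1/4·0 + 1/4·1/2 + 1/4·1/2 + 1/4·1 = 1/2.
Similarly for Rh via the mother's Rh distribution: P(Rh+) = 7/8.
Independent loci: 1/2 × 7/8 = 7/16.

7/16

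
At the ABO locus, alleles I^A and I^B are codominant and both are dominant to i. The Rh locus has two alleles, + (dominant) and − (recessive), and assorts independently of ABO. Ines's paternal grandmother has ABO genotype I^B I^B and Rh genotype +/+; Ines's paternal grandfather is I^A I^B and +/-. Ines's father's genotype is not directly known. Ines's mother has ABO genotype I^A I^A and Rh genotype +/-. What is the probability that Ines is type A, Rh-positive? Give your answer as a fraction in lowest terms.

Ines's father's ABO genotype from I^B I^B × I^A I^B: 1/2 I^A I^B, 1/2 I^B I^B.
Crossing each possibility with the mother I^A I^A and summing P(type A): 1/2·1/2 + 1/2·0 = 1/4.
Similarly for Rh via the father's Rh distribution: P(Rh+) = 7/8.
Independent loci: 1/4 × 7/8 = 7/32.

7/32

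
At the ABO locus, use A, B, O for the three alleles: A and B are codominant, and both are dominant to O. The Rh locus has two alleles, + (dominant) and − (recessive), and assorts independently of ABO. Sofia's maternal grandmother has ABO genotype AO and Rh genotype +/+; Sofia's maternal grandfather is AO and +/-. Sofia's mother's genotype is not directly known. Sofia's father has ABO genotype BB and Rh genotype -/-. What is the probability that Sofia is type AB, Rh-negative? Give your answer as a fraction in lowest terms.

Sofia's mother's ABO genotype from AO × AO: 1/4 AA, 1/2 AO, 1/4 OO.
Crossing each possibility with the father BB and summing P(type AB): 1/4·1 + 1/2·1/2 + 1/4·0 = 1/2.
Similarly for Rh via the mother's Rh distribution: P(Rh-) = 1/4.
Independent loci: 1/2 × 1/4 = 1/8.

1/8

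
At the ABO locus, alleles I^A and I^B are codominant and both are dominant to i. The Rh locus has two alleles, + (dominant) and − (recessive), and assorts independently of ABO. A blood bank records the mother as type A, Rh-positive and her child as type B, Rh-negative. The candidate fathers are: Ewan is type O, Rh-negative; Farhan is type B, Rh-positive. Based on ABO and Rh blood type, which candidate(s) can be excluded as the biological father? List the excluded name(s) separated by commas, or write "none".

Ewan

A candidate is excluded only if no genotype consistent with his phenotype could produce a type B, Rh-negative child with a type A, Rh-positive mother.
Ewan (type O, Rh-): no genotype consistent with that phenotype can produce a type-B Rh- child with a type-A mother.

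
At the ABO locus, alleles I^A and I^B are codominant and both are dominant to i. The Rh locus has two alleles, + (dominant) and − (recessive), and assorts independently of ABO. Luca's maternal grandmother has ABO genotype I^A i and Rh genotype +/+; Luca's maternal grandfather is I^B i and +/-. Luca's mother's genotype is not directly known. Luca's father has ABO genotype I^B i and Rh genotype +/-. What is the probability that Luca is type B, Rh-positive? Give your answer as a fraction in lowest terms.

7/16

Luca's mother's ABO genotype from I^A i × I^B i: 1/4 I^A I^B, 1/4 I^A i, 1/4 I^B i, 1/4 i i.
Crossing each possibility with the father I^B i and summing P(type B): 1/4·1/2 + 1/4·1/4 + 1/4·3/4 + 1/4·1/2 = 1/2.
Similarly for Rh via the mother's Rh distribution: P(Rh+) = 7/8.
Independent loci: 1/2 × 7/8 = 7/16.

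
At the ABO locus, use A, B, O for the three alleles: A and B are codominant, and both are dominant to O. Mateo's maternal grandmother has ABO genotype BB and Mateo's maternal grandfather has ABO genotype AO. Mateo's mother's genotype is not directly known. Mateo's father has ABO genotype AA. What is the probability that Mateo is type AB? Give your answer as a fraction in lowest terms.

1/2

Mateo's mother's ABO genotype from BB × AO: 1/2 AB, 1/2 BO.
Crossing each possibility with the father AA and summing P(type AB): 1/2·1/2 + 1/2·1/2 = 1/2.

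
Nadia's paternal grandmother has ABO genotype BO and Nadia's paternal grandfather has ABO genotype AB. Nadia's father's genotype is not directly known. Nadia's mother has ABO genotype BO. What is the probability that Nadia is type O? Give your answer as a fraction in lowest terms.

1/8

Nadia's father's ABO genotype from BO × AB: 1/4 AB, 1/4 AO, 1/4 BB, 1/4 BO.
Crossing each possibility with the mother BO and summing P(type O): 1/4·0 + 1/4·1/4 + 1/4·0 + 1/4·1/4 = 1/8.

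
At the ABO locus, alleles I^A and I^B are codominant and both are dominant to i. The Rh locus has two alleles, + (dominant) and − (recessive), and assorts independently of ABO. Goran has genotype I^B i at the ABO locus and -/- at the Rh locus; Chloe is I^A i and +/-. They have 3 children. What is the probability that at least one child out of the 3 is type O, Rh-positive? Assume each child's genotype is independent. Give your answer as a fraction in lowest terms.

ABO cross I^B i × I^A i → 1/4 O, 1/4 A, 1/4 B, 1/4 AB.
Rh cross -/- × +/- → 1/2 Rh+, 1/2 Rh-; so P(type O, Rh-positive) = 1/4 × 1/2 = 1/8 per child.
P(none) = (7/8)^3 = 343/512; P(at least one) = 1 − 343/512 = 169/512.

169/512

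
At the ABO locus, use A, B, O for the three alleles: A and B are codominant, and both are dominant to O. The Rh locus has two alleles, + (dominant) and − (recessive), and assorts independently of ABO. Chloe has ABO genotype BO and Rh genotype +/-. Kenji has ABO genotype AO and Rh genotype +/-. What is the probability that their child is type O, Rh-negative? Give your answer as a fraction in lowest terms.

1/16

ABO cross BO × AO → offspring phenotypes: 1/4 O, 1/4 A, 1/4 B, 1/4 AB.
Rh cross +/- × +/- → 3/4 Rh+, 1/4 Rh-.
Independent loci: P(type O, Rh-negative) = 1/4 × 1/4 = 1/16.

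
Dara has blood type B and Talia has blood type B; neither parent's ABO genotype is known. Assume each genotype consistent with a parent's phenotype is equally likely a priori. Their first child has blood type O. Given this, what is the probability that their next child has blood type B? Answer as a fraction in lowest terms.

3/4

Possible genotypes: Dara ∈ {BB, BO}; Talia ∈ {BB, BO}.
Weight each parental genotype pair by prior × P(type-O child):
  BO × BO: posterior weight 1; P(next child type B) = 3/4.
Weighted sum = 3/4.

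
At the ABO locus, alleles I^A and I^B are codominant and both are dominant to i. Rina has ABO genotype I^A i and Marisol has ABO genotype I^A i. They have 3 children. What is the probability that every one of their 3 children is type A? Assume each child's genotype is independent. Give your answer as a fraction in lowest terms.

27/64

ABO cross I^A i × I^A i → 1/4 O, 3/4 A.
So P(type A) = 3/4 per child.
All 3 independent: (3/4)^3 = 27/64.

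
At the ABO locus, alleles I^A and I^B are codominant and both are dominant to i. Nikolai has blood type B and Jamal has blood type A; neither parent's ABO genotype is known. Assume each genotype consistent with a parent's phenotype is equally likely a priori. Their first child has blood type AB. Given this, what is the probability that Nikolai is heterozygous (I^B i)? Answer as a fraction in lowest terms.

1/3

Possible genotypes: Nikolai ∈ {I^B I^B, I^B i}; Jamal ∈ {I^A I^A, I^A i}.
Weight each parental genotype pair by prior × P(type-AB child):
  I^B I^B × I^A I^A: posterior weight 4/9.
  I^B I^B × I^A i: posterior weight 2/9.
  I^B i × I^A I^A: posterior weight 2/9.
  I^B i × I^A i: posterior weight 1/9.
Sum the posterior weight over pairs where Nikolai is I^B i: 1/3.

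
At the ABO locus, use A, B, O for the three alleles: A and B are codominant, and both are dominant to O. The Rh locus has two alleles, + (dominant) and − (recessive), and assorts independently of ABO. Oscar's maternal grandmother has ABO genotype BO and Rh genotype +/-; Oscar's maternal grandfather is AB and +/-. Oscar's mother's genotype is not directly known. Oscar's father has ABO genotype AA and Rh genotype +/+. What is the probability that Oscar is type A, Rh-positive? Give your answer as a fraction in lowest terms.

1/2

Oscar's mother's ABO genotype from BO × AB: 1/4 AB, 1/4 AO, 1/4 BB, 1/4 BO.
Crossing each possibility with the father AA and summing P(type A): 1/4·1/2 + 1/4·1 + 1/4·0 + 1/4·1/2 = 1/2.
Similarly for Rh via the mother's Rh distribution: P(Rh+) = 1.
Independent loci: 1/2 × 1 = 1/2.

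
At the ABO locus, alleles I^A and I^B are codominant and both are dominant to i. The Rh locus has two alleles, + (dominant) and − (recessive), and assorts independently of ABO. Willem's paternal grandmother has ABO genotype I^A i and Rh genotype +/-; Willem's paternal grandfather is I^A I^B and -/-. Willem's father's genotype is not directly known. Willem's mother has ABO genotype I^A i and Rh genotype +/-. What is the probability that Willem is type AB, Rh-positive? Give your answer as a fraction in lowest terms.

Willem's father's ABO genotype from I^A i × I^A I^B: 1/4 I^A I^A, 1/4 I^A I^B, 1/4 I^A i, 1/4 I^B i.
Crossing each possibility with the mother I^A i and summing P(type AB): 1/4·0 + 1/4·1/4 + 1/4·0 + 1/4·1/4 = 1/8.
Similarly for Rh via the father's Rh distribution: P(Rh+) = 5/8.
Independent loci: 1/8 × 5/8 = 5/64.

5/64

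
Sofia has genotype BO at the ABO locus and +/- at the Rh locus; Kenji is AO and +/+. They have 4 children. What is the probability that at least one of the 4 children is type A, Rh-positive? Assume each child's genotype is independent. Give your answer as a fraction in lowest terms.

175/256

ABO cross BO × AO → 1/4 O, 1/4 A, 1/4 B, 1/4 AB.
Rh cross +/- × +/+ → 1 Rh+; so P(type A, Rh-positive) = 1/4 × 1 = 1/4 per child.
P(none) = (3/4)^4 = 81/256; P(at least one) = 1 − 81/256 = 175/256.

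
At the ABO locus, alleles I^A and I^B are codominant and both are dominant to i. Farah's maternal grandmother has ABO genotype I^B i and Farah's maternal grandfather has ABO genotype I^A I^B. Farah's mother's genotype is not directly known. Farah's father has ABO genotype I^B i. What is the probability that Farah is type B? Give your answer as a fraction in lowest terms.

Farah's mother's ABO genotype from I^B i × I^A I^B: 1/4 I^A I^B, 1/4 I^A i, 1/4 I^B I^B, 1/4 I^B i.
Crossing each possibility with the father I^B i and summing P(type B): 1/4·1/2 + 1/4·1/4 + 1/4·1 + 1/4·3/4 = 5/8.

5/8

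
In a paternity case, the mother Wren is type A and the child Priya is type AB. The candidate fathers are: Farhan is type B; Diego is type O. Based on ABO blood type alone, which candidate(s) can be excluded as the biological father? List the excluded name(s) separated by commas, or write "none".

A candidate is excluded only if no genotype consistent with his phenotype could produce a type AB child with a type A mother.
Diego (type O): no genotype consistent with that phenotype can produce a type-AB child with a type-A mother.

Diego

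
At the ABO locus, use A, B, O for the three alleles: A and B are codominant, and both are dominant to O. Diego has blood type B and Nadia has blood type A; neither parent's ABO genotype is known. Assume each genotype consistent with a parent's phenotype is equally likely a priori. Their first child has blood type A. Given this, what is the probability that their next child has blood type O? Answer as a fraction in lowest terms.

1/12

Possible genotypes: Diego ∈ {BB, BO}; Nadia ∈ {AA, AO}.
Weight each parental genotype pair by prior × P(type-A child):
  BO × AA: posterior weight 2/3; P(next child type O) = 0.
  BO × AO: posterior weight 1/3; P(next child type O) = 1/4.
Weighted sum = 1/12.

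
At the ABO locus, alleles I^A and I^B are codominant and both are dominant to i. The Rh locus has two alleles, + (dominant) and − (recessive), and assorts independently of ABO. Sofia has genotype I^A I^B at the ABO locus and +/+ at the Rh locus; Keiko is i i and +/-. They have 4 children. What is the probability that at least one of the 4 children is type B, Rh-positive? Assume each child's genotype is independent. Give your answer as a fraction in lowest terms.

ABO cross I^A I^B × i i → 1/2 A, 1/2 B.
Rh cross +/+ × +/- → 1 Rh+; so P(type B, Rh-positive) = 1/2 × 1 = 1/2 per child.
P(none) = (1/2)^4 = 1/16; P(at least one) = 1 − 1/16 = 15/16.

15/16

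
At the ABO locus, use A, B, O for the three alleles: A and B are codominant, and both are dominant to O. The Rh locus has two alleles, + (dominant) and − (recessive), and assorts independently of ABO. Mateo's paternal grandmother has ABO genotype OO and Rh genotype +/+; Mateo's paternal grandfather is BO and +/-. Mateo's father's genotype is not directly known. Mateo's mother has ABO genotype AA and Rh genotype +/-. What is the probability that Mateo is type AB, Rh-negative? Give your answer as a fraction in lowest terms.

Mateo's father's ABO genotype from OO × BO: 1/2 BO, 1/2 OO.
Crossing each possibility with the mother AA and summing P(type AB): 1/2·1/2 + 1/2·0 = 1/4.
Similarly for Rh via the father's Rh distribution: P(Rh-) = 1/8.
Independent loci: 1/4 × 1/8 = 1/32.

1/32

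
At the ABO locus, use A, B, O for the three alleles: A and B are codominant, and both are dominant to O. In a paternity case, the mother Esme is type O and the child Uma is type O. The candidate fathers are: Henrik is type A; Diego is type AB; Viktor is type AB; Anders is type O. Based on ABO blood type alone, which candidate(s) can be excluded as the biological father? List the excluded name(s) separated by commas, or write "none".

Diego, Viktor

A candidate is excluded only if no genotype consistent with his phenotype could produce a type O child with a type O mother.
Diego (type AB): no genotype consistent with that phenotype can produce a type-O child with a type-O mother.
Viktor (type AB): no genotype consistent with that phenotype can produce a type-O child with a type-O mother.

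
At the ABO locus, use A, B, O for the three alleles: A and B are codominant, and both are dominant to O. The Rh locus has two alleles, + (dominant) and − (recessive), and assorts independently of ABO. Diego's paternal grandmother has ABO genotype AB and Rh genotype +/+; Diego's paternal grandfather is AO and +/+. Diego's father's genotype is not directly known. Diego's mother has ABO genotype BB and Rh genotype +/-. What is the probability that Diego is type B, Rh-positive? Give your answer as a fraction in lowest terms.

Diego's father's ABO genotype from AB × AO: 1/4 AA, 1/4 AB, 1/4 AO, 1/4 BO.
Crossing each possibility with the mother BB and summing P(type B): 1/4·0 + 1/4·1/2 + 1/4·1/2 + 1/4·1 = 1/2.
Similarly for Rh via the father's Rh distribution: P(Rh+) = 1.
Independent loci: 1/2 × 1 = 1/2.

1/2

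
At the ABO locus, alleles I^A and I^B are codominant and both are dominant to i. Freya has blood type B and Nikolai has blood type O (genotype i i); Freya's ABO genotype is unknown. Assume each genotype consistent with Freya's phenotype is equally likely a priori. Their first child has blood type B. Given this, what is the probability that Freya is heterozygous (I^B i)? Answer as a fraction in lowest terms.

1/3

Possible genotypes: Freya ∈ {I^B I^B, I^B i}; Nikolai ∈ {i i}.
Weight each parental genotype pair by prior × P(type-B child):
  I^B I^B × i i: posterior weight 2/3.
  I^B i × i i: posterior weight 1/3.
Sum the posterior weight over pairs where Freya is I^B i: 1/3.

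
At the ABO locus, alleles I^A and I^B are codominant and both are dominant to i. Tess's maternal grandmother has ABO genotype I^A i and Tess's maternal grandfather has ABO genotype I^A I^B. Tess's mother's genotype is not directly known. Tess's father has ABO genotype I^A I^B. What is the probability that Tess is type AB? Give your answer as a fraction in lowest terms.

3/8

Tess's mother's ABO genotype from I^A i × I^A I^B: 1/4 I^A I^A, 1/4 I^A I^B, 1/4 I^A i, 1/4 I^B i.
Crossing each possibility with the father I^A I^B and summing P(type AB): 1/4·1/2 + 1/4·1/2 + 1/4·1/4 + 1/4·1/4 = 3/8.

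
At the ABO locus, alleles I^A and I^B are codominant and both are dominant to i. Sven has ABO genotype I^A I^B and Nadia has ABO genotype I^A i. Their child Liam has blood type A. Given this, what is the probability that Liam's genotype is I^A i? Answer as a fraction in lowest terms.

1/2

Cross I^A I^B × I^A i → 1/4 I^A I^A, 1/4 I^A I^B, 1/4 I^A i, 1/4 I^B i.
Type-A genotypes among offspring: I^A I^A (1/4), I^A i (1/4); total 1/2.
P(I^A i | type A) = (1/4) / (1/2) = 1/2.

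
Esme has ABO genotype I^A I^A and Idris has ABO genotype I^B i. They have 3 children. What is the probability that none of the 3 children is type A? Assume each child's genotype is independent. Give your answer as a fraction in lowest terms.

1/8

ABO cross I^A I^A × I^B i → 1/2 A, 1/2 AB.
So P(type A) = 1/2 per child.
P(not type A) = 1/2 for one child; (1/2)^3 = 1/8.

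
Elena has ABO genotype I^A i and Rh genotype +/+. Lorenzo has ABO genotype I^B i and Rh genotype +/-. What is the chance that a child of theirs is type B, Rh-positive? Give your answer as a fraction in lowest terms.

ABO cross I^A i × I^B i → offspring phenotypes: 1/4 O, 1/4 A, 1/4 B, 1/4 AB.
Rh cross +/+ × +/- → 1 Rh+.
Independent loci: P(type B, Rh-positive) = 1/4 × 1 = 1/4.

1/4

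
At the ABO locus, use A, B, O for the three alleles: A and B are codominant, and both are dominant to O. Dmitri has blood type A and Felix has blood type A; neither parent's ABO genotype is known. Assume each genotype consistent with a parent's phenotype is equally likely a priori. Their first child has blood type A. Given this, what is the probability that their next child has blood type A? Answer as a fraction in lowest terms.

19/20

Possible genotypes: Dmitri ∈ {AA, AO}; Felix ∈ {AA, AO}.
Weight each parental genotype pair by prior × P(type-A child):
  AA × AA: posterior weight 4/15; P(next child type A) = 1.
  AA × AO: posterior weight 4/15; P(next child type A) = 1.
  AO × AA: posterior weight 4/15; P(next child type A) = 1.
  AO × AO: posterior weight 1/5; P(next child type A) = 3/4.
Weighted sum = 19/20.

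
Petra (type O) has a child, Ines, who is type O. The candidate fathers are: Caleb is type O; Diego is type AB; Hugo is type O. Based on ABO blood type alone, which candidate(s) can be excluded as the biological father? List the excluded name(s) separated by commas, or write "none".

Diego

A candidate is excluded only if no genotype consistent with his phenotype could produce a type O child with a type O mother.
Diego (type AB): no genotype consistent with that phenotype can produce a type-O child with a type-O mother.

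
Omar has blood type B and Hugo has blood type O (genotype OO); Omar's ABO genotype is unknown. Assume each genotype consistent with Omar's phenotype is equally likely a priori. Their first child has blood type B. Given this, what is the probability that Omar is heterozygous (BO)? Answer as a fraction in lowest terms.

Possible genotypes: Omar ∈ {BB, BO}; Hugo ∈ {OO}.
Weight each parental genotype pair by prior × P(type-B child):
  BB × OO: posterior weight 2/3.
  BO × OO: posterior weight 1/3.
Sum the posterior weight over pairs where Omar is BO: 1/3.

1/3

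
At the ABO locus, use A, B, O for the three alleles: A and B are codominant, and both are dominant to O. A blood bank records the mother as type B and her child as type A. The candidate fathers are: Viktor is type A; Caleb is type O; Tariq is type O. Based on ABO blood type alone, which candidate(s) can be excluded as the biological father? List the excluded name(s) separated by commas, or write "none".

Caleb, Tariq

A candidate is excluded only if no genotype consistent with his phenotype could produce a type A child with a type B mother.
Caleb (type O): no genotype consistent with that phenotype can produce a type-A child with a type-B mother.
Tariq (type O): no genotype consistent with that phenotype can produce a type-A child with a type-B mother.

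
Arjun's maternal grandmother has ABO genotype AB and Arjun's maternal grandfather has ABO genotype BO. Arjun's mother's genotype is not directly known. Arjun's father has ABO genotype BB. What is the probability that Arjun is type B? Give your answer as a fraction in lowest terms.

Arjun's mother's ABO genotype from AB × BO: 1/4 AB, 1/4 AO, 1/4 BB, 1/4 BO.
Crossing each possibility with the father BB and summing P(type B): 1/4·1/2 + 1/4·1/2 + 1/4·1 + 1/4·1 = 3/4.

3/4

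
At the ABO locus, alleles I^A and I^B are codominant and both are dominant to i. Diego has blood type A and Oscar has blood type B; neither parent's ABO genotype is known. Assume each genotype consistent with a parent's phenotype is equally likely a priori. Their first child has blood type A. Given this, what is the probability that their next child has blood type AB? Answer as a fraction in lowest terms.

5/12

Possible genotypes: Diego ∈ {I^A I^A, I^A i}; Oscar ∈ {I^B I^B, I^B i}.
Weight each parental genotype pair by prior × P(type-A child):
  I^A I^A × I^B i: posterior weight 2/3; P(next child type AB) = 1/2.
  I^A i × I^B i: posterior weight 1/3; P(next child type AB) = 1/4.
Weighted sum = 5/12.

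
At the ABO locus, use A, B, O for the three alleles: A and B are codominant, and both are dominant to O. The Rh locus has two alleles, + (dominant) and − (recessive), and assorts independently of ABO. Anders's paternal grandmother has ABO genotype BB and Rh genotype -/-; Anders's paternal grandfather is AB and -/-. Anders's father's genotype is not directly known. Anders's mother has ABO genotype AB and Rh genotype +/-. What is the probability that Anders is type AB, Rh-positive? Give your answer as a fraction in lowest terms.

Anders's father's ABO genotype from BB × AB: 1/2 AB, 1/2 BB.
Crossing each possibility with the mother AB and summing P(type AB): 1/2·1/2 + 1/2·1/2 = 1/2.
Similarly for Rh via the father's Rh distribution: P(Rh+) = 1/2.
Independent loci: 1/2 × 1/2 = 1/4.

1/4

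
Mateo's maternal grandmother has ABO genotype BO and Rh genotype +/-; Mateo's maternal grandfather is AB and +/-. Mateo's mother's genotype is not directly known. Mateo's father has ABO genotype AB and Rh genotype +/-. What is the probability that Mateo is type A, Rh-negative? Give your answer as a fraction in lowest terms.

Mateo's mother's ABO genotype from BO × AB: 1/4 AB, 1/4 AO, 1/4 BB, 1/4 BO.
Crossing each possibility with the father AB and summing P(type A): 1/4·1/4 + 1/4·1/2 + 1/4·0 + 1/4·1/4 = 1/4.
Similarly for Rh via the mother's Rh distribution: P(Rh-) = 1/4.
Independent loci: 1/4 × 1/4 = 1/16.

1/16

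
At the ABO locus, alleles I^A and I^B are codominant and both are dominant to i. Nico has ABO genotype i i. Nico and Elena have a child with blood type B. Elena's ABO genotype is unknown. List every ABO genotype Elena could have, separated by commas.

I^A I^B, I^B I^B, I^B i

For each candidate genotype of Elena, check whether crossing it with i i can produce every observed child phenotype.
  I^A I^A → possible child types {A} ✗
  I^A I^B → possible child types {A, B} ✓
  I^A i → possible child types {O, A} ✗
  I^B I^B → possible child types {B} ✓
  I^B i → possible child types {O, B} ✓
  i i → possible child types {O} ✗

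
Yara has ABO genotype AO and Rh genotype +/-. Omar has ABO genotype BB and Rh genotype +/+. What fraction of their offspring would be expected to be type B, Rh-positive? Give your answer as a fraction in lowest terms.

1/2

ABO cross AO × BB → offspring phenotypes: 1/2 B, 1/2 AB.
Rh cross +/- × +/+ → 1 Rh+.
Independent loci: P(type B, Rh-positive) = 1/2 × 1 = 1/2.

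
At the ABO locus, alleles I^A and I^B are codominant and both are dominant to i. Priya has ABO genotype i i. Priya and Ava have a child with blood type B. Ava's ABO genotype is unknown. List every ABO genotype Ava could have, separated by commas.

For each candidate genotype of Ava, check whether crossing it with i i can produce every observed child phenotype.
  I^A I^A → possible child types {A} ✗
  I^A I^B → possible child types {A, B} ✓
  I^A i → possible child types {O, A} ✗
  I^B I^B → possible child types {B} ✓
  I^B i → possible child types {O, B} ✓
  i i → possible child types {O} ✗

I^A I^B, I^B I^B, I^B i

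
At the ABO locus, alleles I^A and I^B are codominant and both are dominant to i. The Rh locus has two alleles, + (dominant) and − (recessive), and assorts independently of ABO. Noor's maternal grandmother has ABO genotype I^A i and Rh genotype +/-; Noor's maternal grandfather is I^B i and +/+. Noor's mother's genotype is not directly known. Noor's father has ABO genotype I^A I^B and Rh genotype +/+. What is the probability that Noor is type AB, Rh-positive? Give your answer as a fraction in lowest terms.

Noor's mother's ABO genotype from I^A i × I^B i: 1/4 I^A I^B, 1/4 I^A i, 1/4 I^B i, 1/4 i i.
Crossing each possibility with the father I^A I^B and summing P(type AB): 1/4·1/2 + 1/4·1/4 + 1/4·1/4 + 1/4·0 = 1/4.
Similarly for Rh via the mother's Rh distribution: P(Rh+) = 1.
Independent loci: 1/4 × 1 = 1/4.

1/4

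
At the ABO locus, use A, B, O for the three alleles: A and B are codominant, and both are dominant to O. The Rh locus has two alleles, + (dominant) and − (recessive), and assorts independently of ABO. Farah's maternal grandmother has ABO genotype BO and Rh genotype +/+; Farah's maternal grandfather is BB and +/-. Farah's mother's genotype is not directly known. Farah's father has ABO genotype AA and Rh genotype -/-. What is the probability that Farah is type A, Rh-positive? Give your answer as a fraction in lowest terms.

Farah's mother's ABO genotype from BO × BB: 1/2 BB, 1/2 BO.
Crossing each possibility with the father AA and summing P(type A): 1/2·0 + 1/2·1/2 = 1/4.
Similarly for Rh via the mother's Rh distribution: P(Rh+) = 3/4.
Independent loci: 1/4 × 3/4 = 3/16.

3/16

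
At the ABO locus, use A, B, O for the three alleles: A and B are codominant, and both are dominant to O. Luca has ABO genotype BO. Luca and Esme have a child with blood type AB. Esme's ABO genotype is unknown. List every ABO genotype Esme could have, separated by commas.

AA, AB, AO

For each candidate genotype of Esme, check whether crossing it with BO can produce every observed child phenotype.
  AA → possible child types {A, AB} ✓
  AB → possible child types {A, B, AB} ✓
  AO → possible child types {O, A, B, AB} ✓
  BB → possible child types {B} ✗
  BO → possible child types {O, B} ✗
  OO → possible child types {O, B} ✗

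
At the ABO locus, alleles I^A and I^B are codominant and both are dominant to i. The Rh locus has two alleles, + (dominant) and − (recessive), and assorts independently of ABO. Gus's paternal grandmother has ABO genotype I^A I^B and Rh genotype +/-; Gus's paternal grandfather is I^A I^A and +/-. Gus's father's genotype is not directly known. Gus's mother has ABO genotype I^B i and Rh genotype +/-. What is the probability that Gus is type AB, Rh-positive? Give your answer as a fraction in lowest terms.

Gus's father's ABO genotype from I^A I^B × I^A I^A: 1/2 I^A I^A, 1/2 I^A I^B.
Crossing each possibility with the mother I^B i and summing P(type AB): 1/2·1/2 + 1/2·1/4 = 3/8.
Similarly for Rh via the father's Rh distribution: P(Rh+) = 3/4.
Independent loci: 3/8 × 3/4 = 9/32.

9/32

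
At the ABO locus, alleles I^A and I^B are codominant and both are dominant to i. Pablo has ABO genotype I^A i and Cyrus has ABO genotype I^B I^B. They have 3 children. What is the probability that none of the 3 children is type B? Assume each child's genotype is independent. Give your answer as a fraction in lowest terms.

ABO cross I^A i × I^B I^B → 1/2 B, 1/2 AB.
So P(type B) = 1/2 per child.
P(not type B) = 1/2 for one child; (1/2)^3 = 1/8.

1/8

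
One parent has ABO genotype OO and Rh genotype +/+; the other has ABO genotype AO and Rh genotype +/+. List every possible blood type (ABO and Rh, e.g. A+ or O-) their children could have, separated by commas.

Gametes from OO × AO give offspring ABO genotypes AO, OO, i.e. phenotypes O, A.
Rh cross +/+ × +/+ → phenotypes Rh+.
Combining independently: O+, A+.

O+, A+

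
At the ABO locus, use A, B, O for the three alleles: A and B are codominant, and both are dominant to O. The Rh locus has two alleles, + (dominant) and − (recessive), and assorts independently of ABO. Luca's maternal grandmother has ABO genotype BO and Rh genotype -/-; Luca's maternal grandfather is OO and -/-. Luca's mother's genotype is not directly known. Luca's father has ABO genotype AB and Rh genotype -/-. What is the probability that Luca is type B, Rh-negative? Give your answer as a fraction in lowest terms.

1/2

Luca's mother's ABO genotype from BO × OO: 1/2 BO, 1/2 OO.
Crossing each possibility with the father AB and summing P(type B): 1/2·1/2 + 1/2·1/2 = 1/2.
Similarly for Rh via the mother's Rh distribution: P(Rh-) = 1.
Independent loci: 1/2 × 1 = 1/2.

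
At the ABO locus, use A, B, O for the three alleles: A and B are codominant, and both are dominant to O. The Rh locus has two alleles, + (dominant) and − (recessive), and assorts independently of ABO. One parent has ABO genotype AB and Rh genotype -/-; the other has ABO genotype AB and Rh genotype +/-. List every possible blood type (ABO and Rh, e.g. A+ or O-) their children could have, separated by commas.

Gametes from AB × AB give offspring ABO genotypes AA, AB, BB, i.e. phenotypes A, B, AB.
Rh cross -/- × +/- → phenotypes Rh+, Rh-.
Combining independently: A+, A-, B+, B-, AB+, AB-.

A+, A-, B+, B-, AB+, AB-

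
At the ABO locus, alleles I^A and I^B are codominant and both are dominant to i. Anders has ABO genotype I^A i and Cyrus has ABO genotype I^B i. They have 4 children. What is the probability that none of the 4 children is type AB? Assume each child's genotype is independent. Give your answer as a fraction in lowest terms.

ABO cross I^A i × I^B i → 1/4 O, 1/4 A, 1/4 B, 1/4 AB.
So P(type AB) = 1/4 per child.
P(not type AB) = 3/4 for one child; (3/4)^4 = 81/256.

81/256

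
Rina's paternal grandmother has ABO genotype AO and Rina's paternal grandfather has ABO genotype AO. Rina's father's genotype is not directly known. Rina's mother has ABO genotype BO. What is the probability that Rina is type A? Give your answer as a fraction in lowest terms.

1/4

Rina's father's ABO genotype from AO × AO: 1/4 AA, 1/2 AO, 1/4 OO.
Crossing each possibility with the mother BO and summing P(type A): 1/4·1/2 + 1/2·1/4 + 1/4·0 = 1/4.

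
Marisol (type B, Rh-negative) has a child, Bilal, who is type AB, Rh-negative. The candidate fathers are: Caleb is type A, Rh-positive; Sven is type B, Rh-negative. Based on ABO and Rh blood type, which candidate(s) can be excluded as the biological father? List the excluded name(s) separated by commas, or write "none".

Sven

A candidate is excluded only if no genotype consistent with his phenotype could produce a type AB, Rh-negative child with a type B, Rh-negative mother.
Sven (type B, Rh-): no genotype consistent with that phenotype can produce a type-AB Rh- child with a type-B mother.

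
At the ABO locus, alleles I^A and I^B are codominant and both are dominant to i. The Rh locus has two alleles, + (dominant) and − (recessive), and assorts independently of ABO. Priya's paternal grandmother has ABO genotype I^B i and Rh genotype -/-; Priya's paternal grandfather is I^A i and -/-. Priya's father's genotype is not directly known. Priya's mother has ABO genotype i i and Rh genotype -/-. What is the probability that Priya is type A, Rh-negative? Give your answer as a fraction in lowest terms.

1/4

Priya's father's ABO genotype from I^B i × I^A i: 1/4 I^A I^B, 1/4 I^A i, 1/4 I^B i, 1/4 i i.
Crossing each possibility with the mother i i and summing P(type A): 1/4·1/2 + 1/4·1/2 + 1/4·0 + 1/4·0 = 1/4.
Similarly for Rh via the father's Rh distribution: P(Rh-) = 1.
Independent loci: 1/4 × 1 = 1/4.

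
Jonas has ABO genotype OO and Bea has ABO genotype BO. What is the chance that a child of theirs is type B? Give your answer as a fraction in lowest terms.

ABO cross OO × BO → offspring phenotypes: 1/2 O, 1/2 B.
So P(type B) = 1/2.

1/2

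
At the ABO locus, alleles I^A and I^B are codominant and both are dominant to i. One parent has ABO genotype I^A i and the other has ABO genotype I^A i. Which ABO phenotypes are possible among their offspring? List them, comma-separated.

Gametes from I^A i × I^A i give offspring ABO genotypes I^A I^A, I^A i, i i, i.e. phenotypes O, A.

O, A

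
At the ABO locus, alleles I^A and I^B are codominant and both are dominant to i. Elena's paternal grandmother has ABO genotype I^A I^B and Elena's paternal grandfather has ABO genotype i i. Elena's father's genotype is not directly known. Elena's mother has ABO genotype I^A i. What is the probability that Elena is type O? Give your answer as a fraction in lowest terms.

Elena's father's ABO genotype from I^A I^B × i i: 1/2 I^A i, 1/2 I^B i.
Crossing each possibility with the mother I^A i and summing P(type O): 1/2·1/4 + 1/2·1/4 = 1/4.

1/4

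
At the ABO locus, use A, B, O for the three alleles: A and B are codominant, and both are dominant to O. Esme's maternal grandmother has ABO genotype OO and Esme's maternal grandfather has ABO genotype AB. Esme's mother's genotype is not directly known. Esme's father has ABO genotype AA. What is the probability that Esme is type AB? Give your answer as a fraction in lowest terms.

Esme's mother's ABO genotype from OO × AB: 1/2 AO, 1/2 BO.
Crossing each possibility with the father AA and summing P(type AB): 1/2·0 + 1/2·1/2 = 1/4.

1/4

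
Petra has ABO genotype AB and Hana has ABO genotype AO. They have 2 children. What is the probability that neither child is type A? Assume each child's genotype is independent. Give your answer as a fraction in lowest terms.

ABO cross AB × AO → 1/2 A, 1/4 B, 1/4 AB.
So P(type A) = 1/2 per child.
P(not type A) = 1/2 for one child; (1/2)^2 = 1/4.

1/4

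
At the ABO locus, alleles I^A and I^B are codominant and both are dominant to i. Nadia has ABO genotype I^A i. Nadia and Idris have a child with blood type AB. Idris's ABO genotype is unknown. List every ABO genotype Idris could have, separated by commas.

I^A I^B, I^B I^B, I^B i

For each candidate genotype of Idris, check whether crossing it with I^A i can produce every observed child phenotype.
  I^A I^A → possible child types {A} ✗
  I^A I^B → possible child types {A, B, AB} ✓
  I^A i → possible child types {O, A} ✗
  I^B I^B → possible child types {B, AB} ✓
  I^B i → possible child types {O, A, B, AB} ✓
  i i → possible child types {O, A} ✗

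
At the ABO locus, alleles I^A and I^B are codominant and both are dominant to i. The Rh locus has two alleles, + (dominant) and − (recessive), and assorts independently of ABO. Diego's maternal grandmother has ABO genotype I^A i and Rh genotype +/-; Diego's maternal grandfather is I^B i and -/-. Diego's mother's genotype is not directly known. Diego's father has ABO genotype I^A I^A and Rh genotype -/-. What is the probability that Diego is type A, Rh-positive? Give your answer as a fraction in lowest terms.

Diego's mother's ABO genotype from I^A i × I^B i: 1/4 I^A I^B, 1/4 I^A i, 1/4 I^B i, 1/4 i i.
Crossing each possibility with the father I^A I^A and summing P(type A): 1/4·1/2 + 1/4·1 + 1/4·1/2 + 1/4·1 = 3/4.
Similarly for Rh via the mother's Rh distribution: P(Rh+) = 1/4.
Independent loci: 3/4 × 1/4 = 3/16.

3/16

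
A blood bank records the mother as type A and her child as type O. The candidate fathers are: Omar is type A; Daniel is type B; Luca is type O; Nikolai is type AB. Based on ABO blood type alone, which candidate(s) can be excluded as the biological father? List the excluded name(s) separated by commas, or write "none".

A candidate is excluded only if no genotype consistent with his phenotype could produce a type O child with a type A mother.
Nikolai (type AB): no genotype consistent with that phenotype can produce a type-O child with a type-A mother.

Nikolai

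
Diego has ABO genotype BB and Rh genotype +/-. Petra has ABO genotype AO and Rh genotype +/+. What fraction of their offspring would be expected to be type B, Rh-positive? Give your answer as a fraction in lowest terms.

1/2

ABO cross BB × AO → offspring phenotypes: 1/2 B, 1/2 AB.
Rh cross +/- × +/+ → 1 Rh+.
Independent loci: P(type B, Rh-positive) = 1/2 × 1 = 1/2.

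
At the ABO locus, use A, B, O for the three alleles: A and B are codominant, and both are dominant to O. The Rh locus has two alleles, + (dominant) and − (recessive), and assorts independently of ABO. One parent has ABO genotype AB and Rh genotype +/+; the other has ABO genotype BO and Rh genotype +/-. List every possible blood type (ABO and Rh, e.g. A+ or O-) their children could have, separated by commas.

Gametes from AB × BO give offspring ABO genotypes AB, AO, BB, BO, i.e. phenotypes A, B, AB.
Rh cross +/+ × +/- → phenotypes Rh+.
Combining independently: A+, B+, AB+.

A+, B+, AB+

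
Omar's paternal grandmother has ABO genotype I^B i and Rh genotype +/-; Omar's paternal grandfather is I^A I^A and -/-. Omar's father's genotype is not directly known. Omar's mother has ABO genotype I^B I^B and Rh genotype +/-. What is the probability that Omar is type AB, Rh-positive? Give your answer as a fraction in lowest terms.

Omar's father's ABO genotype from I^B i × I^A I^A: 1/2 I^A I^B, 1/2 I^A i.
Crossing each possibility with the mother I^B I^B and summing P(type AB): 1/2·1/2 + 1/2·1/2 = 1/2.
Similarly for Rh via the father's Rh distribution: P(Rh+) = 5/8.
Independent loci: 1/2 × 5/8 = 5/16.

5/16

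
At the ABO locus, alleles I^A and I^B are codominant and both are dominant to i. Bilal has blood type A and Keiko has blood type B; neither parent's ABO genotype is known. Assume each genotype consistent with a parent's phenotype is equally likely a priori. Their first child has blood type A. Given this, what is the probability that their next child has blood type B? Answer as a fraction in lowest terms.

1/12

Possible genotypes: Bilal ∈ {I^A I^A, I^A i}; Keiko ∈ {I^B I^B, I^B i}.
Weight each parental genotype pair by prior × P(type-A child):
  I^A I^A × I^B i: posterior weight 2/3; P(next child type B) = 0.
  I^A i × I^B i: posterior weight 1/3; P(next child type B) = 1/4.
Weighted sum = 1/12.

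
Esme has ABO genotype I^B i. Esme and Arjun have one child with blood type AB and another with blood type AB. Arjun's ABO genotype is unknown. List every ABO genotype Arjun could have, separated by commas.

I^A I^A, I^A I^B, I^A i

For each candidate genotype of Arjun, check whether crossing it with I^B i can produce every observed child phenotype.
  I^A I^A → possible child types {A, AB} ✓
  I^A I^B → possible child types {A, B, AB} ✓
  I^A i → possible child types {O, A, B, AB} ✓
  I^B I^B → possible child types {B} ✗
  I^B i → possible child types {O, B} ✗
  i i → possible child types {O, B} ✗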